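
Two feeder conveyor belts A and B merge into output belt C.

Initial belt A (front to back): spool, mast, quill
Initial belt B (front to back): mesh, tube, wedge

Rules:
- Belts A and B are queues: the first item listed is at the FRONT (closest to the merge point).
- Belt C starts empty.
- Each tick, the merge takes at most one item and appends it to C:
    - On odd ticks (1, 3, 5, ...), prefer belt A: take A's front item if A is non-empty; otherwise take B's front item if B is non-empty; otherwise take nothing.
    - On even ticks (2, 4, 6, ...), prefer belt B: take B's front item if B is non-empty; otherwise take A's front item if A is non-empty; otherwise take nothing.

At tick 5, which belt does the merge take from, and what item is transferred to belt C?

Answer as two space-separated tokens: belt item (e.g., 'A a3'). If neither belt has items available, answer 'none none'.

Tick 1: prefer A, take spool from A; A=[mast,quill] B=[mesh,tube,wedge] C=[spool]
Tick 2: prefer B, take mesh from B; A=[mast,quill] B=[tube,wedge] C=[spool,mesh]
Tick 3: prefer A, take mast from A; A=[quill] B=[tube,wedge] C=[spool,mesh,mast]
Tick 4: prefer B, take tube from B; A=[quill] B=[wedge] C=[spool,mesh,mast,tube]
Tick 5: prefer A, take quill from A; A=[-] B=[wedge] C=[spool,mesh,mast,tube,quill]

Answer: A quill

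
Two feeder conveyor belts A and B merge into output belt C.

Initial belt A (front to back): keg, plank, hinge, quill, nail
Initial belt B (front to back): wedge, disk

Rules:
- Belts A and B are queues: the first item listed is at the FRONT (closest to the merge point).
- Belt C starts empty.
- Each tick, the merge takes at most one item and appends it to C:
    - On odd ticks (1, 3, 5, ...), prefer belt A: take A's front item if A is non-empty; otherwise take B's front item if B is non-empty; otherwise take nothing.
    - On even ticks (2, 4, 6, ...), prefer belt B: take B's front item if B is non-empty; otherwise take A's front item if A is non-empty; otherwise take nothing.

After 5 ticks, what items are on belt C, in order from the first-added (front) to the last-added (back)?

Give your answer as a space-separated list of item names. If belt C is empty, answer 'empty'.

Tick 1: prefer A, take keg from A; A=[plank,hinge,quill,nail] B=[wedge,disk] C=[keg]
Tick 2: prefer B, take wedge from B; A=[plank,hinge,quill,nail] B=[disk] C=[keg,wedge]
Tick 3: prefer A, take plank from A; A=[hinge,quill,nail] B=[disk] C=[keg,wedge,plank]
Tick 4: prefer B, take disk from B; A=[hinge,quill,nail] B=[-] C=[keg,wedge,plank,disk]
Tick 5: prefer A, take hinge from A; A=[quill,nail] B=[-] C=[keg,wedge,plank,disk,hinge]

Answer: keg wedge plank disk hinge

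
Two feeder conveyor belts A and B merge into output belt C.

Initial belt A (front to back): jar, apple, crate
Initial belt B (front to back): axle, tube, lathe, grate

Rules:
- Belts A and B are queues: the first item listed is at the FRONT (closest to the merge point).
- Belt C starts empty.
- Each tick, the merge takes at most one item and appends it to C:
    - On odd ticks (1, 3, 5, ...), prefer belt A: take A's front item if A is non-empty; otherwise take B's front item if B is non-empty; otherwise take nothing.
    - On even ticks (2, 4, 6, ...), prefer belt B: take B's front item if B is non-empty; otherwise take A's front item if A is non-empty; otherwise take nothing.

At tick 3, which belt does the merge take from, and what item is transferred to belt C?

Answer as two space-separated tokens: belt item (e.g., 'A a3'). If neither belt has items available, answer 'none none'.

Tick 1: prefer A, take jar from A; A=[apple,crate] B=[axle,tube,lathe,grate] C=[jar]
Tick 2: prefer B, take axle from B; A=[apple,crate] B=[tube,lathe,grate] C=[jar,axle]
Tick 3: prefer A, take apple from A; A=[crate] B=[tube,lathe,grate] C=[jar,axle,apple]

Answer: A apple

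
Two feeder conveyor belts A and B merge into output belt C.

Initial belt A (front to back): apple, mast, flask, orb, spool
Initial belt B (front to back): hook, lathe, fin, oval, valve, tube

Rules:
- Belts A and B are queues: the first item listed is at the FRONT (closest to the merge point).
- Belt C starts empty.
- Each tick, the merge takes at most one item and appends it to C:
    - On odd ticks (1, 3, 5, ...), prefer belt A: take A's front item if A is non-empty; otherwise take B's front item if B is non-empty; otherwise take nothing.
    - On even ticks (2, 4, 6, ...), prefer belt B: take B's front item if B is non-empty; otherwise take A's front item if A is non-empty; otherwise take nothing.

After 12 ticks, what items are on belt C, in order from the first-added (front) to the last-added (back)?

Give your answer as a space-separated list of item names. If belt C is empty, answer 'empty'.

Answer: apple hook mast lathe flask fin orb oval spool valve tube

Derivation:
Tick 1: prefer A, take apple from A; A=[mast,flask,orb,spool] B=[hook,lathe,fin,oval,valve,tube] C=[apple]
Tick 2: prefer B, take hook from B; A=[mast,flask,orb,spool] B=[lathe,fin,oval,valve,tube] C=[apple,hook]
Tick 3: prefer A, take mast from A; A=[flask,orb,spool] B=[lathe,fin,oval,valve,tube] C=[apple,hook,mast]
Tick 4: prefer B, take lathe from B; A=[flask,orb,spool] B=[fin,oval,valve,tube] C=[apple,hook,mast,lathe]
Tick 5: prefer A, take flask from A; A=[orb,spool] B=[fin,oval,valve,tube] C=[apple,hook,mast,lathe,flask]
Tick 6: prefer B, take fin from B; A=[orb,spool] B=[oval,valve,tube] C=[apple,hook,mast,lathe,flask,fin]
Tick 7: prefer A, take orb from A; A=[spool] B=[oval,valve,tube] C=[apple,hook,mast,lathe,flask,fin,orb]
Tick 8: prefer B, take oval from B; A=[spool] B=[valve,tube] C=[apple,hook,mast,lathe,flask,fin,orb,oval]
Tick 9: prefer A, take spool from A; A=[-] B=[valve,tube] C=[apple,hook,mast,lathe,flask,fin,orb,oval,spool]
Tick 10: prefer B, take valve from B; A=[-] B=[tube] C=[apple,hook,mast,lathe,flask,fin,orb,oval,spool,valve]
Tick 11: prefer A, take tube from B; A=[-] B=[-] C=[apple,hook,mast,lathe,flask,fin,orb,oval,spool,valve,tube]
Tick 12: prefer B, both empty, nothing taken; A=[-] B=[-] C=[apple,hook,mast,lathe,flask,fin,orb,oval,spool,valve,tube]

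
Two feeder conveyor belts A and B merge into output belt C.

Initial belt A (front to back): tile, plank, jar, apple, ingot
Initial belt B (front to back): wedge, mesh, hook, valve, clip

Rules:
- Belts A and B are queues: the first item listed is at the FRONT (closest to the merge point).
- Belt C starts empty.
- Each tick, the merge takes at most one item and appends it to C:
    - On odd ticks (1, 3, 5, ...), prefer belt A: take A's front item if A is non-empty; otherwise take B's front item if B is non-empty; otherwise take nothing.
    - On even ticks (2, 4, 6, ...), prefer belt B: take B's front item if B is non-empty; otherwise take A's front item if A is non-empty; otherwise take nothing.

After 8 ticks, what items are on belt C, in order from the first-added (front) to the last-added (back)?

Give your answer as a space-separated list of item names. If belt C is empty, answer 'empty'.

Tick 1: prefer A, take tile from A; A=[plank,jar,apple,ingot] B=[wedge,mesh,hook,valve,clip] C=[tile]
Tick 2: prefer B, take wedge from B; A=[plank,jar,apple,ingot] B=[mesh,hook,valve,clip] C=[tile,wedge]
Tick 3: prefer A, take plank from A; A=[jar,apple,ingot] B=[mesh,hook,valve,clip] C=[tile,wedge,plank]
Tick 4: prefer B, take mesh from B; A=[jar,apple,ingot] B=[hook,valve,clip] C=[tile,wedge,plank,mesh]
Tick 5: prefer A, take jar from A; A=[apple,ingot] B=[hook,valve,clip] C=[tile,wedge,plank,mesh,jar]
Tick 6: prefer B, take hook from B; A=[apple,ingot] B=[valve,clip] C=[tile,wedge,plank,mesh,jar,hook]
Tick 7: prefer A, take apple from A; A=[ingot] B=[valve,clip] C=[tile,wedge,plank,mesh,jar,hook,apple]
Tick 8: prefer B, take valve from B; A=[ingot] B=[clip] C=[tile,wedge,plank,mesh,jar,hook,apple,valve]

Answer: tile wedge plank mesh jar hook apple valve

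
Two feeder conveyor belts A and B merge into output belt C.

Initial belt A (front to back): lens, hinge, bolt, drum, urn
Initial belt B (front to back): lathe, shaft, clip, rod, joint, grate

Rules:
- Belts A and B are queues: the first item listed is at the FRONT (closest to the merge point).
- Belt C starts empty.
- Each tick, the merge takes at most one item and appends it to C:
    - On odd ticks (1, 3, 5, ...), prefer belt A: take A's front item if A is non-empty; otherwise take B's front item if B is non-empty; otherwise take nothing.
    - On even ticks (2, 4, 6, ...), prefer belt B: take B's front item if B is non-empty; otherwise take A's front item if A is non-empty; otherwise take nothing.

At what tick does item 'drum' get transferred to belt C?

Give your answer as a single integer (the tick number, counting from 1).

Tick 1: prefer A, take lens from A; A=[hinge,bolt,drum,urn] B=[lathe,shaft,clip,rod,joint,grate] C=[lens]
Tick 2: prefer B, take lathe from B; A=[hinge,bolt,drum,urn] B=[shaft,clip,rod,joint,grate] C=[lens,lathe]
Tick 3: prefer A, take hinge from A; A=[bolt,drum,urn] B=[shaft,clip,rod,joint,grate] C=[lens,lathe,hinge]
Tick 4: prefer B, take shaft from B; A=[bolt,drum,urn] B=[clip,rod,joint,grate] C=[lens,lathe,hinge,shaft]
Tick 5: prefer A, take bolt from A; A=[drum,urn] B=[clip,rod,joint,grate] C=[lens,lathe,hinge,shaft,bolt]
Tick 6: prefer B, take clip from B; A=[drum,urn] B=[rod,joint,grate] C=[lens,lathe,hinge,shaft,bolt,clip]
Tick 7: prefer A, take drum from A; A=[urn] B=[rod,joint,grate] C=[lens,lathe,hinge,shaft,bolt,clip,drum]

Answer: 7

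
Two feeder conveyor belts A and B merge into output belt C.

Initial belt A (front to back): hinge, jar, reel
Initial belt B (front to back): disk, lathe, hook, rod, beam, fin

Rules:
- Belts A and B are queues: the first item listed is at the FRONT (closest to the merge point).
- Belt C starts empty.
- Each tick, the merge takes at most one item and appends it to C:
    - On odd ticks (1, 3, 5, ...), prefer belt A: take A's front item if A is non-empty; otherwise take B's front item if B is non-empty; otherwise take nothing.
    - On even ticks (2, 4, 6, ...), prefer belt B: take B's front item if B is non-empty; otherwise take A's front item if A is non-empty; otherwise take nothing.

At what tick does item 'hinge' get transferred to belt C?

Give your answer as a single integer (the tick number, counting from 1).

Answer: 1

Derivation:
Tick 1: prefer A, take hinge from A; A=[jar,reel] B=[disk,lathe,hook,rod,beam,fin] C=[hinge]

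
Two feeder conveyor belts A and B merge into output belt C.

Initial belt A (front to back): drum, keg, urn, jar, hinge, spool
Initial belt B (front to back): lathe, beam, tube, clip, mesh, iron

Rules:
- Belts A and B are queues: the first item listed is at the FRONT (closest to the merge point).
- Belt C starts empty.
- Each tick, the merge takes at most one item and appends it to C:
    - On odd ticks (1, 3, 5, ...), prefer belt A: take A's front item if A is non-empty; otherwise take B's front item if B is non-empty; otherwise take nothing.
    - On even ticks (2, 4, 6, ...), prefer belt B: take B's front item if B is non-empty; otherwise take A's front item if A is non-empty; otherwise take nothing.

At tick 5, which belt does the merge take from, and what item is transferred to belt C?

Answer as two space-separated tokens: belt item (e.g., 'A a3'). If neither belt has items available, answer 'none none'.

Tick 1: prefer A, take drum from A; A=[keg,urn,jar,hinge,spool] B=[lathe,beam,tube,clip,mesh,iron] C=[drum]
Tick 2: prefer B, take lathe from B; A=[keg,urn,jar,hinge,spool] B=[beam,tube,clip,mesh,iron] C=[drum,lathe]
Tick 3: prefer A, take keg from A; A=[urn,jar,hinge,spool] B=[beam,tube,clip,mesh,iron] C=[drum,lathe,keg]
Tick 4: prefer B, take beam from B; A=[urn,jar,hinge,spool] B=[tube,clip,mesh,iron] C=[drum,lathe,keg,beam]
Tick 5: prefer A, take urn from A; A=[jar,hinge,spool] B=[tube,clip,mesh,iron] C=[drum,lathe,keg,beam,urn]

Answer: A urn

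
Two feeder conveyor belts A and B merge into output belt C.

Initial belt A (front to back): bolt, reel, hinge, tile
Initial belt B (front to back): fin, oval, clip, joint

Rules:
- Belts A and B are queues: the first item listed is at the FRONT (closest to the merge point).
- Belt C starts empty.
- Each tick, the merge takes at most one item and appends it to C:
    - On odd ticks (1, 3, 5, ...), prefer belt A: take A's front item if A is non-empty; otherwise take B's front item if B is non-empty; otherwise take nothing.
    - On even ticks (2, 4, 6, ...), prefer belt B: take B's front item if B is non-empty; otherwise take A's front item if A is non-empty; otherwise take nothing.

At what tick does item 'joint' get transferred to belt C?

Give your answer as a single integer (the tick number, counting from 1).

Tick 1: prefer A, take bolt from A; A=[reel,hinge,tile] B=[fin,oval,clip,joint] C=[bolt]
Tick 2: prefer B, take fin from B; A=[reel,hinge,tile] B=[oval,clip,joint] C=[bolt,fin]
Tick 3: prefer A, take reel from A; A=[hinge,tile] B=[oval,clip,joint] C=[bolt,fin,reel]
Tick 4: prefer B, take oval from B; A=[hinge,tile] B=[clip,joint] C=[bolt,fin,reel,oval]
Tick 5: prefer A, take hinge from A; A=[tile] B=[clip,joint] C=[bolt,fin,reel,oval,hinge]
Tick 6: prefer B, take clip from B; A=[tile] B=[joint] C=[bolt,fin,reel,oval,hinge,clip]
Tick 7: prefer A, take tile from A; A=[-] B=[joint] C=[bolt,fin,reel,oval,hinge,clip,tile]
Tick 8: prefer B, take joint from B; A=[-] B=[-] C=[bolt,fin,reel,oval,hinge,clip,tile,joint]

Answer: 8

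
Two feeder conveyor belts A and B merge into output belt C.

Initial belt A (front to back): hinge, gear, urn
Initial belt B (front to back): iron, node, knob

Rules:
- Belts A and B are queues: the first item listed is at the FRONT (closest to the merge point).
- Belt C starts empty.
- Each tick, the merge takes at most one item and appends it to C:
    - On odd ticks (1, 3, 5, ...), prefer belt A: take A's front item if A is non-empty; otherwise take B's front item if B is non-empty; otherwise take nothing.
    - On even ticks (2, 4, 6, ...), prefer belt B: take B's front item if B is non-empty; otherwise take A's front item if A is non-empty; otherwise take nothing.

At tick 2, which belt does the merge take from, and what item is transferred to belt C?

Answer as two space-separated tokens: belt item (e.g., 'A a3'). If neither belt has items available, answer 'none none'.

Answer: B iron

Derivation:
Tick 1: prefer A, take hinge from A; A=[gear,urn] B=[iron,node,knob] C=[hinge]
Tick 2: prefer B, take iron from B; A=[gear,urn] B=[node,knob] C=[hinge,iron]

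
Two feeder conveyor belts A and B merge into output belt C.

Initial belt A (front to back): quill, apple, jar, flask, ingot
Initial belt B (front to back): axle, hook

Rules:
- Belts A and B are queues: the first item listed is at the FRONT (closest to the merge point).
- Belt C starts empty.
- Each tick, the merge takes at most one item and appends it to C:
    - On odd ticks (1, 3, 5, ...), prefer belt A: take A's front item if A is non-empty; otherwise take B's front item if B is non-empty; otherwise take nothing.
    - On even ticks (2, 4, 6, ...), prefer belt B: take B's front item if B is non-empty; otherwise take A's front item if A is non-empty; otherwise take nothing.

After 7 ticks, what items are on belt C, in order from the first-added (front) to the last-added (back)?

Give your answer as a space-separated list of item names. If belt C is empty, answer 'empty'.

Tick 1: prefer A, take quill from A; A=[apple,jar,flask,ingot] B=[axle,hook] C=[quill]
Tick 2: prefer B, take axle from B; A=[apple,jar,flask,ingot] B=[hook] C=[quill,axle]
Tick 3: prefer A, take apple from A; A=[jar,flask,ingot] B=[hook] C=[quill,axle,apple]
Tick 4: prefer B, take hook from B; A=[jar,flask,ingot] B=[-] C=[quill,axle,apple,hook]
Tick 5: prefer A, take jar from A; A=[flask,ingot] B=[-] C=[quill,axle,apple,hook,jar]
Tick 6: prefer B, take flask from A; A=[ingot] B=[-] C=[quill,axle,apple,hook,jar,flask]
Tick 7: prefer A, take ingot from A; A=[-] B=[-] C=[quill,axle,apple,hook,jar,flask,ingot]

Answer: quill axle apple hook jar flask ingot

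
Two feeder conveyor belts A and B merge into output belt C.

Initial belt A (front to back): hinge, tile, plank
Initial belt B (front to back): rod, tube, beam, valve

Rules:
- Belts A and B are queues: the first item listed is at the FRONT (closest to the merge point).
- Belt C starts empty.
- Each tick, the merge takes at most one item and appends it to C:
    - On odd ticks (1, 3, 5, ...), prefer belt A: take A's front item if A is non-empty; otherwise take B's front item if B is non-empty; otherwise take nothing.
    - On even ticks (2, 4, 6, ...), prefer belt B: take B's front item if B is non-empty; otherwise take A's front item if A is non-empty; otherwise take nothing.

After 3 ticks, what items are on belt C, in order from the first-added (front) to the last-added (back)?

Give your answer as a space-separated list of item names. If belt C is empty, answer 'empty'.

Tick 1: prefer A, take hinge from A; A=[tile,plank] B=[rod,tube,beam,valve] C=[hinge]
Tick 2: prefer B, take rod from B; A=[tile,plank] B=[tube,beam,valve] C=[hinge,rod]
Tick 3: prefer A, take tile from A; A=[plank] B=[tube,beam,valve] C=[hinge,rod,tile]

Answer: hinge rod tile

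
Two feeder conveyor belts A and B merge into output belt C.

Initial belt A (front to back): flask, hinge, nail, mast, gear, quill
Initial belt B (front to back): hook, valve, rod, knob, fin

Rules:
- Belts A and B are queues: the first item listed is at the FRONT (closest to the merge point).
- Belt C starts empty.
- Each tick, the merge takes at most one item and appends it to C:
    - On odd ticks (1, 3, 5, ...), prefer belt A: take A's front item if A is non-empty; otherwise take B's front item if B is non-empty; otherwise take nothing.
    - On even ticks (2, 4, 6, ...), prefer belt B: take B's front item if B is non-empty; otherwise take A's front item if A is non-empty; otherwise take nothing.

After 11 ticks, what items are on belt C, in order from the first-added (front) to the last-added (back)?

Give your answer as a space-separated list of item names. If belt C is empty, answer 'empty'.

Tick 1: prefer A, take flask from A; A=[hinge,nail,mast,gear,quill] B=[hook,valve,rod,knob,fin] C=[flask]
Tick 2: prefer B, take hook from B; A=[hinge,nail,mast,gear,quill] B=[valve,rod,knob,fin] C=[flask,hook]
Tick 3: prefer A, take hinge from A; A=[nail,mast,gear,quill] B=[valve,rod,knob,fin] C=[flask,hook,hinge]
Tick 4: prefer B, take valve from B; A=[nail,mast,gear,quill] B=[rod,knob,fin] C=[flask,hook,hinge,valve]
Tick 5: prefer A, take nail from A; A=[mast,gear,quill] B=[rod,knob,fin] C=[flask,hook,hinge,valve,nail]
Tick 6: prefer B, take rod from B; A=[mast,gear,quill] B=[knob,fin] C=[flask,hook,hinge,valve,nail,rod]
Tick 7: prefer A, take mast from A; A=[gear,quill] B=[knob,fin] C=[flask,hook,hinge,valve,nail,rod,mast]
Tick 8: prefer B, take knob from B; A=[gear,quill] B=[fin] C=[flask,hook,hinge,valve,nail,rod,mast,knob]
Tick 9: prefer A, take gear from A; A=[quill] B=[fin] C=[flask,hook,hinge,valve,nail,rod,mast,knob,gear]
Tick 10: prefer B, take fin from B; A=[quill] B=[-] C=[flask,hook,hinge,valve,nail,rod,mast,knob,gear,fin]
Tick 11: prefer A, take quill from A; A=[-] B=[-] C=[flask,hook,hinge,valve,nail,rod,mast,knob,gear,fin,quill]

Answer: flask hook hinge valve nail rod mast knob gear fin quill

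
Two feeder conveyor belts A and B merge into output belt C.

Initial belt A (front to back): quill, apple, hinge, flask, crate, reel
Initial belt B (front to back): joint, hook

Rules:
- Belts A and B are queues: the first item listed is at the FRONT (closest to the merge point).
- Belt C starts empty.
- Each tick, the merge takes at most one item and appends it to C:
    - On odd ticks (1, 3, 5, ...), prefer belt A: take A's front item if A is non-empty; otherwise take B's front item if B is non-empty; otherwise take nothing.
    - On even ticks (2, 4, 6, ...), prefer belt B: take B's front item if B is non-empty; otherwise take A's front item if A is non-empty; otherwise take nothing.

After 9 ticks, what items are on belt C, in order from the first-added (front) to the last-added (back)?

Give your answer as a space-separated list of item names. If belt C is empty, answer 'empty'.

Answer: quill joint apple hook hinge flask crate reel

Derivation:
Tick 1: prefer A, take quill from A; A=[apple,hinge,flask,crate,reel] B=[joint,hook] C=[quill]
Tick 2: prefer B, take joint from B; A=[apple,hinge,flask,crate,reel] B=[hook] C=[quill,joint]
Tick 3: prefer A, take apple from A; A=[hinge,flask,crate,reel] B=[hook] C=[quill,joint,apple]
Tick 4: prefer B, take hook from B; A=[hinge,flask,crate,reel] B=[-] C=[quill,joint,apple,hook]
Tick 5: prefer A, take hinge from A; A=[flask,crate,reel] B=[-] C=[quill,joint,apple,hook,hinge]
Tick 6: prefer B, take flask from A; A=[crate,reel] B=[-] C=[quill,joint,apple,hook,hinge,flask]
Tick 7: prefer A, take crate from A; A=[reel] B=[-] C=[quill,joint,apple,hook,hinge,flask,crate]
Tick 8: prefer B, take reel from A; A=[-] B=[-] C=[quill,joint,apple,hook,hinge,flask,crate,reel]
Tick 9: prefer A, both empty, nothing taken; A=[-] B=[-] C=[quill,joint,apple,hook,hinge,flask,crate,reel]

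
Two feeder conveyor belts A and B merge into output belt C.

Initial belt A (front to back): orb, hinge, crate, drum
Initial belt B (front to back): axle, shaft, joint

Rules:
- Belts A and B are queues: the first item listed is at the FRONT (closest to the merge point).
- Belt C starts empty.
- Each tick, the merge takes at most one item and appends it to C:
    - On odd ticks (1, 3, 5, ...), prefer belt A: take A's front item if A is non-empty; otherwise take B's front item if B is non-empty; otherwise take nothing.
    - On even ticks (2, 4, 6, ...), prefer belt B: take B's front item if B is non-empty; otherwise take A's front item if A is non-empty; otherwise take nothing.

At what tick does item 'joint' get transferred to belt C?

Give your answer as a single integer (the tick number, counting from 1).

Answer: 6

Derivation:
Tick 1: prefer A, take orb from A; A=[hinge,crate,drum] B=[axle,shaft,joint] C=[orb]
Tick 2: prefer B, take axle from B; A=[hinge,crate,drum] B=[shaft,joint] C=[orb,axle]
Tick 3: prefer A, take hinge from A; A=[crate,drum] B=[shaft,joint] C=[orb,axle,hinge]
Tick 4: prefer B, take shaft from B; A=[crate,drum] B=[joint] C=[orb,axle,hinge,shaft]
Tick 5: prefer A, take crate from A; A=[drum] B=[joint] C=[orb,axle,hinge,shaft,crate]
Tick 6: prefer B, take joint from B; A=[drum] B=[-] C=[orb,axle,hinge,shaft,crate,joint]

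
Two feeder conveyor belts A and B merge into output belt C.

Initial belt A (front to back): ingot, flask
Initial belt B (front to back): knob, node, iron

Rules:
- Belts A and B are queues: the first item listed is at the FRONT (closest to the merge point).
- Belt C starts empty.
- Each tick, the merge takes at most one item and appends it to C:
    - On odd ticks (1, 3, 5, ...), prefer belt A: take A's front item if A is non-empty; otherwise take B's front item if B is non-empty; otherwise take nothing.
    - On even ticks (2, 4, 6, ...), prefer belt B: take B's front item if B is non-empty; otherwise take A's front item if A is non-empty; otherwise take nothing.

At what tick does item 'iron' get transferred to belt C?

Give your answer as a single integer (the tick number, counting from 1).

Tick 1: prefer A, take ingot from A; A=[flask] B=[knob,node,iron] C=[ingot]
Tick 2: prefer B, take knob from B; A=[flask] B=[node,iron] C=[ingot,knob]
Tick 3: prefer A, take flask from A; A=[-] B=[node,iron] C=[ingot,knob,flask]
Tick 4: prefer B, take node from B; A=[-] B=[iron] C=[ingot,knob,flask,node]
Tick 5: prefer A, take iron from B; A=[-] B=[-] C=[ingot,knob,flask,node,iron]

Answer: 5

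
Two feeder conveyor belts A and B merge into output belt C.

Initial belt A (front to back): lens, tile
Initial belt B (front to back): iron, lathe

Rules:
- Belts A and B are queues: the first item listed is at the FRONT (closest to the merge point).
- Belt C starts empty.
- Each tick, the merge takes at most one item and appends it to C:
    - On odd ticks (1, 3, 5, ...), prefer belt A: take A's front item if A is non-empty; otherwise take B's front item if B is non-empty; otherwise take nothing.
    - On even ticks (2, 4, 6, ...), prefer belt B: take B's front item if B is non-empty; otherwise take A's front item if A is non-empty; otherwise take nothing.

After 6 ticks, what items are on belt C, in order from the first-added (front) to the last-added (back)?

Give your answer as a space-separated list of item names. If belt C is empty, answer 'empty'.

Tick 1: prefer A, take lens from A; A=[tile] B=[iron,lathe] C=[lens]
Tick 2: prefer B, take iron from B; A=[tile] B=[lathe] C=[lens,iron]
Tick 3: prefer A, take tile from A; A=[-] B=[lathe] C=[lens,iron,tile]
Tick 4: prefer B, take lathe from B; A=[-] B=[-] C=[lens,iron,tile,lathe]
Tick 5: prefer A, both empty, nothing taken; A=[-] B=[-] C=[lens,iron,tile,lathe]
Tick 6: prefer B, both empty, nothing taken; A=[-] B=[-] C=[lens,iron,tile,lathe]

Answer: lens iron tile lathe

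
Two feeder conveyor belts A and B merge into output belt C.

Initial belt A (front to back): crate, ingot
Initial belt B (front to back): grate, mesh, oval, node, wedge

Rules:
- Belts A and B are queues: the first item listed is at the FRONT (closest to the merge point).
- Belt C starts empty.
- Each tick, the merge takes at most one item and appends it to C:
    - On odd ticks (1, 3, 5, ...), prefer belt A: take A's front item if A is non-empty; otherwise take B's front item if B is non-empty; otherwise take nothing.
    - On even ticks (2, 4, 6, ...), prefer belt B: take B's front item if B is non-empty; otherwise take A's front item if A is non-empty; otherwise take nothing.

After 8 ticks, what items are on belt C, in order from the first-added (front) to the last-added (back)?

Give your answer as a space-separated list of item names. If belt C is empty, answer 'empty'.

Tick 1: prefer A, take crate from A; A=[ingot] B=[grate,mesh,oval,node,wedge] C=[crate]
Tick 2: prefer B, take grate from B; A=[ingot] B=[mesh,oval,node,wedge] C=[crate,grate]
Tick 3: prefer A, take ingot from A; A=[-] B=[mesh,oval,node,wedge] C=[crate,grate,ingot]
Tick 4: prefer B, take mesh from B; A=[-] B=[oval,node,wedge] C=[crate,grate,ingot,mesh]
Tick 5: prefer A, take oval from B; A=[-] B=[node,wedge] C=[crate,grate,ingot,mesh,oval]
Tick 6: prefer B, take node from B; A=[-] B=[wedge] C=[crate,grate,ingot,mesh,oval,node]
Tick 7: prefer A, take wedge from B; A=[-] B=[-] C=[crate,grate,ingot,mesh,oval,node,wedge]
Tick 8: prefer B, both empty, nothing taken; A=[-] B=[-] C=[crate,grate,ingot,mesh,oval,node,wedge]

Answer: crate grate ingot mesh oval node wedge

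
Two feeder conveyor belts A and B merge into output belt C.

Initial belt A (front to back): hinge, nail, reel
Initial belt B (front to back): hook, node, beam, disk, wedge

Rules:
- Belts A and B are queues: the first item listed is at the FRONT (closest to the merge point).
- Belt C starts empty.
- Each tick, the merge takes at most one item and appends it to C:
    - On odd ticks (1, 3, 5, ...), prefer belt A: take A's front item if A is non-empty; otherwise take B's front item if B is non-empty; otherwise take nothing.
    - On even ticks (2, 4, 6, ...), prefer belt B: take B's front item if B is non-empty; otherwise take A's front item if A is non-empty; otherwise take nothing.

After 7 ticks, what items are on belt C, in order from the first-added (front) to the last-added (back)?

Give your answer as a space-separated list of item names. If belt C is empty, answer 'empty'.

Tick 1: prefer A, take hinge from A; A=[nail,reel] B=[hook,node,beam,disk,wedge] C=[hinge]
Tick 2: prefer B, take hook from B; A=[nail,reel] B=[node,beam,disk,wedge] C=[hinge,hook]
Tick 3: prefer A, take nail from A; A=[reel] B=[node,beam,disk,wedge] C=[hinge,hook,nail]
Tick 4: prefer B, take node from B; A=[reel] B=[beam,disk,wedge] C=[hinge,hook,nail,node]
Tick 5: prefer A, take reel from A; A=[-] B=[beam,disk,wedge] C=[hinge,hook,nail,node,reel]
Tick 6: prefer B, take beam from B; A=[-] B=[disk,wedge] C=[hinge,hook,nail,node,reel,beam]
Tick 7: prefer A, take disk from B; A=[-] B=[wedge] C=[hinge,hook,nail,node,reel,beam,disk]

Answer: hinge hook nail node reel beam disk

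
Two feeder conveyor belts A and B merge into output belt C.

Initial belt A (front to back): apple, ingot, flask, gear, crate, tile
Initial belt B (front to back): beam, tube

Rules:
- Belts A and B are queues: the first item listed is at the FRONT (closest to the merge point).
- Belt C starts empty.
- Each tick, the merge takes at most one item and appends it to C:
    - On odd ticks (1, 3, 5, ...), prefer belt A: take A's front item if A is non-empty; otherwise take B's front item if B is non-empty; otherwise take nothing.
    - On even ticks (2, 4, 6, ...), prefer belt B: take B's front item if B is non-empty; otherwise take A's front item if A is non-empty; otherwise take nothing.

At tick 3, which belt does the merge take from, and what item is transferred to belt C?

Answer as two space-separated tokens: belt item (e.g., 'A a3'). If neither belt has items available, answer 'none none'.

Answer: A ingot

Derivation:
Tick 1: prefer A, take apple from A; A=[ingot,flask,gear,crate,tile] B=[beam,tube] C=[apple]
Tick 2: prefer B, take beam from B; A=[ingot,flask,gear,crate,tile] B=[tube] C=[apple,beam]
Tick 3: prefer A, take ingot from A; A=[flask,gear,crate,tile] B=[tube] C=[apple,beam,ingot]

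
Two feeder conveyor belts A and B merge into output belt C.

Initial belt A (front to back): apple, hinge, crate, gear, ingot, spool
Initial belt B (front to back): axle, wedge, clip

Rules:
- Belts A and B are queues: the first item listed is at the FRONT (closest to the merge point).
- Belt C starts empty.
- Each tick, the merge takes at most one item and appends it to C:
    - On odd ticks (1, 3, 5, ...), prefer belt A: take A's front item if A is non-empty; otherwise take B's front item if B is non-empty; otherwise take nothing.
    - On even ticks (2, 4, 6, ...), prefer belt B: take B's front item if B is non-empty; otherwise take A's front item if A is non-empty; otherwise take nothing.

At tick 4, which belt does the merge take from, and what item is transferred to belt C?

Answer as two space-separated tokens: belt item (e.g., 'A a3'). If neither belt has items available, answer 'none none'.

Answer: B wedge

Derivation:
Tick 1: prefer A, take apple from A; A=[hinge,crate,gear,ingot,spool] B=[axle,wedge,clip] C=[apple]
Tick 2: prefer B, take axle from B; A=[hinge,crate,gear,ingot,spool] B=[wedge,clip] C=[apple,axle]
Tick 3: prefer A, take hinge from A; A=[crate,gear,ingot,spool] B=[wedge,clip] C=[apple,axle,hinge]
Tick 4: prefer B, take wedge from B; A=[crate,gear,ingot,spool] B=[clip] C=[apple,axle,hinge,wedge]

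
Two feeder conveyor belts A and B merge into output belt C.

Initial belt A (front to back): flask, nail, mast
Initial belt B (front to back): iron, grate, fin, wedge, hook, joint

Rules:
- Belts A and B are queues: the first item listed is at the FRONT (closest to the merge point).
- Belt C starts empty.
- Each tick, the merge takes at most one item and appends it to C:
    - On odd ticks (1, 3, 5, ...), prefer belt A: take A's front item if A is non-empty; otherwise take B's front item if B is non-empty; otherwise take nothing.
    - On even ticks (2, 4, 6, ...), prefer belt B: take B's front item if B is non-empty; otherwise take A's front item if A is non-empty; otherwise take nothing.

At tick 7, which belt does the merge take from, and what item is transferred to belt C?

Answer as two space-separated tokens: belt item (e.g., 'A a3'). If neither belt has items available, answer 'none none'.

Tick 1: prefer A, take flask from A; A=[nail,mast] B=[iron,grate,fin,wedge,hook,joint] C=[flask]
Tick 2: prefer B, take iron from B; A=[nail,mast] B=[grate,fin,wedge,hook,joint] C=[flask,iron]
Tick 3: prefer A, take nail from A; A=[mast] B=[grate,fin,wedge,hook,joint] C=[flask,iron,nail]
Tick 4: prefer B, take grate from B; A=[mast] B=[fin,wedge,hook,joint] C=[flask,iron,nail,grate]
Tick 5: prefer A, take mast from A; A=[-] B=[fin,wedge,hook,joint] C=[flask,iron,nail,grate,mast]
Tick 6: prefer B, take fin from B; A=[-] B=[wedge,hook,joint] C=[flask,iron,nail,grate,mast,fin]
Tick 7: prefer A, take wedge from B; A=[-] B=[hook,joint] C=[flask,iron,nail,grate,mast,fin,wedge]

Answer: B wedge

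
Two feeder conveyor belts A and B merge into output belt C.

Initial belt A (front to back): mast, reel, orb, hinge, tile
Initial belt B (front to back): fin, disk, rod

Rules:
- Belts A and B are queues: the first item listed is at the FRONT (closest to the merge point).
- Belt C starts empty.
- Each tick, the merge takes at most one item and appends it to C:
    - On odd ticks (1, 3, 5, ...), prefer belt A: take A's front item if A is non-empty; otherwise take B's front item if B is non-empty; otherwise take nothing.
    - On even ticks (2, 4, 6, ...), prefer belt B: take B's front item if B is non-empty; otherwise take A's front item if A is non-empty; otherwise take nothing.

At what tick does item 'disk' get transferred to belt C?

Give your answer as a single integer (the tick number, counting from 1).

Answer: 4

Derivation:
Tick 1: prefer A, take mast from A; A=[reel,orb,hinge,tile] B=[fin,disk,rod] C=[mast]
Tick 2: prefer B, take fin from B; A=[reel,orb,hinge,tile] B=[disk,rod] C=[mast,fin]
Tick 3: prefer A, take reel from A; A=[orb,hinge,tile] B=[disk,rod] C=[mast,fin,reel]
Tick 4: prefer B, take disk from B; A=[orb,hinge,tile] B=[rod] C=[mast,fin,reel,disk]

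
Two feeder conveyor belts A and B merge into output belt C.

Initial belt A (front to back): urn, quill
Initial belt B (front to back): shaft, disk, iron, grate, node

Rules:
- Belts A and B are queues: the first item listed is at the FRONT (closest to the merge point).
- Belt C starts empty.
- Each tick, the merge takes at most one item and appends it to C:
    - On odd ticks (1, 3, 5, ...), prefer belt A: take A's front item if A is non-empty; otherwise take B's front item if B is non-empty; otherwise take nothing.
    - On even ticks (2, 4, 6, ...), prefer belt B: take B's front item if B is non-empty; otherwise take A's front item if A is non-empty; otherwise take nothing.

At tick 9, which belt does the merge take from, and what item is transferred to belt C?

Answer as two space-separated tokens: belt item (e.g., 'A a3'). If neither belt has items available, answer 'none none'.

Answer: none none

Derivation:
Tick 1: prefer A, take urn from A; A=[quill] B=[shaft,disk,iron,grate,node] C=[urn]
Tick 2: prefer B, take shaft from B; A=[quill] B=[disk,iron,grate,node] C=[urn,shaft]
Tick 3: prefer A, take quill from A; A=[-] B=[disk,iron,grate,node] C=[urn,shaft,quill]
Tick 4: prefer B, take disk from B; A=[-] B=[iron,grate,node] C=[urn,shaft,quill,disk]
Tick 5: prefer A, take iron from B; A=[-] B=[grate,node] C=[urn,shaft,quill,disk,iron]
Tick 6: prefer B, take grate from B; A=[-] B=[node] C=[urn,shaft,quill,disk,iron,grate]
Tick 7: prefer A, take node from B; A=[-] B=[-] C=[urn,shaft,quill,disk,iron,grate,node]
Tick 8: prefer B, both empty, nothing taken; A=[-] B=[-] C=[urn,shaft,quill,disk,iron,grate,node]
Tick 9: prefer A, both empty, nothing taken; A=[-] B=[-] C=[urn,shaft,quill,disk,iron,grate,node]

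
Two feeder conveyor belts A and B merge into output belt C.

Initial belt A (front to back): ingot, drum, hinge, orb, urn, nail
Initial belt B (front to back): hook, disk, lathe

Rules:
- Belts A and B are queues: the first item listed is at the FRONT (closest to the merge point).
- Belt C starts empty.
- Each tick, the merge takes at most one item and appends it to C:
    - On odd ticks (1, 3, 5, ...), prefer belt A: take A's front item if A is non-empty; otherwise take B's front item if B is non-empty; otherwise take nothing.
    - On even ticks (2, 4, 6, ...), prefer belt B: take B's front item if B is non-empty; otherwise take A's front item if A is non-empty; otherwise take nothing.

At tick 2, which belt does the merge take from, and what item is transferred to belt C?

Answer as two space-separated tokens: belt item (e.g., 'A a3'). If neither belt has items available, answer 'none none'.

Tick 1: prefer A, take ingot from A; A=[drum,hinge,orb,urn,nail] B=[hook,disk,lathe] C=[ingot]
Tick 2: prefer B, take hook from B; A=[drum,hinge,orb,urn,nail] B=[disk,lathe] C=[ingot,hook]

Answer: B hook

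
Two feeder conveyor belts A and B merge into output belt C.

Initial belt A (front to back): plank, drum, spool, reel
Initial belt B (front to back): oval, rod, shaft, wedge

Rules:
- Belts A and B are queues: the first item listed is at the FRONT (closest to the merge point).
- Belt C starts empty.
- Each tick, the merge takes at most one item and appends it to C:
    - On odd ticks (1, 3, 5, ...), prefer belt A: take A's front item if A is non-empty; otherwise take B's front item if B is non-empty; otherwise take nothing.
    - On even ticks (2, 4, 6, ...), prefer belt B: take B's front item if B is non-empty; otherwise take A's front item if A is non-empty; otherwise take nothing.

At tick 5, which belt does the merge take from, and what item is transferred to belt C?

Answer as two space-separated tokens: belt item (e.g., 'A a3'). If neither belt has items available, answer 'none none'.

Tick 1: prefer A, take plank from A; A=[drum,spool,reel] B=[oval,rod,shaft,wedge] C=[plank]
Tick 2: prefer B, take oval from B; A=[drum,spool,reel] B=[rod,shaft,wedge] C=[plank,oval]
Tick 3: prefer A, take drum from A; A=[spool,reel] B=[rod,shaft,wedge] C=[plank,oval,drum]
Tick 4: prefer B, take rod from B; A=[spool,reel] B=[shaft,wedge] C=[plank,oval,drum,rod]
Tick 5: prefer A, take spool from A; A=[reel] B=[shaft,wedge] C=[plank,oval,drum,rod,spool]

Answer: A spool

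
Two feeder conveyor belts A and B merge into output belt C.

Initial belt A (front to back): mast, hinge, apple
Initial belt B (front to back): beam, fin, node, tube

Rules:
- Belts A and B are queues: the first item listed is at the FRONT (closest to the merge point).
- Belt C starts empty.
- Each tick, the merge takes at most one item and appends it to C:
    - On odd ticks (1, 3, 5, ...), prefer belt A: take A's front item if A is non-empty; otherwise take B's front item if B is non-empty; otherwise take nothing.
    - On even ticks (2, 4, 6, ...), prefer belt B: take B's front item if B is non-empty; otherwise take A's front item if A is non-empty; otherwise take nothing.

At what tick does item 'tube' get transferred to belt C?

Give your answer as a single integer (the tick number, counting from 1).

Tick 1: prefer A, take mast from A; A=[hinge,apple] B=[beam,fin,node,tube] C=[mast]
Tick 2: prefer B, take beam from B; A=[hinge,apple] B=[fin,node,tube] C=[mast,beam]
Tick 3: prefer A, take hinge from A; A=[apple] B=[fin,node,tube] C=[mast,beam,hinge]
Tick 4: prefer B, take fin from B; A=[apple] B=[node,tube] C=[mast,beam,hinge,fin]
Tick 5: prefer A, take apple from A; A=[-] B=[node,tube] C=[mast,beam,hinge,fin,apple]
Tick 6: prefer B, take node from B; A=[-] B=[tube] C=[mast,beam,hinge,fin,apple,node]
Tick 7: prefer A, take tube from B; A=[-] B=[-] C=[mast,beam,hinge,fin,apple,node,tube]

Answer: 7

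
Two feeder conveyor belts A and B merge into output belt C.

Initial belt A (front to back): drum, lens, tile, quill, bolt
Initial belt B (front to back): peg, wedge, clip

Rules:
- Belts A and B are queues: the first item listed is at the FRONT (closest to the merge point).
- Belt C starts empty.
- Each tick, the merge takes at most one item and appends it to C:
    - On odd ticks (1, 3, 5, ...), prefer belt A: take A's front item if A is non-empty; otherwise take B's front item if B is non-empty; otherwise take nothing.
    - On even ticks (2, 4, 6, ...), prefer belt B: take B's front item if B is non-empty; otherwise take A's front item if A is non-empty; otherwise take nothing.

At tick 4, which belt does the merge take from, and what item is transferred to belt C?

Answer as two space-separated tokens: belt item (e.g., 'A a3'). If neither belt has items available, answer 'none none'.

Tick 1: prefer A, take drum from A; A=[lens,tile,quill,bolt] B=[peg,wedge,clip] C=[drum]
Tick 2: prefer B, take peg from B; A=[lens,tile,quill,bolt] B=[wedge,clip] C=[drum,peg]
Tick 3: prefer A, take lens from A; A=[tile,quill,bolt] B=[wedge,clip] C=[drum,peg,lens]
Tick 4: prefer B, take wedge from B; A=[tile,quill,bolt] B=[clip] C=[drum,peg,lens,wedge]

Answer: B wedge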